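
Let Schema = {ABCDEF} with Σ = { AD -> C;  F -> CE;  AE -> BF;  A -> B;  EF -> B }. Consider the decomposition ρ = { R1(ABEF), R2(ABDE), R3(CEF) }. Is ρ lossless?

Yes

Chase test. Columns are ABCDEF; row i has aⱼ where attribute j ∈ Ri, else bᵢⱼ.
Initial tableau (one row per fragment):
  row 1: a1 a2 b13 b14 a5 a6
  row 2: a1 a2 b23 a4 a5 b26
  row 3: b31 b32 a3 b34 a5 a6
Rows 1 and 3 agree on F; apply F→CE and equate their CE entries.
Rows 1 and 2 agree on AE; apply AE→BF and equate their BF entries.
Rows 1 and 3 agree on EF; apply EF→B and equate their B entries.
Rows 1 and 2 agree on F; apply F→CE and equate their CE entries.
Row 2 is now all distinguished symbols — the join is lossless.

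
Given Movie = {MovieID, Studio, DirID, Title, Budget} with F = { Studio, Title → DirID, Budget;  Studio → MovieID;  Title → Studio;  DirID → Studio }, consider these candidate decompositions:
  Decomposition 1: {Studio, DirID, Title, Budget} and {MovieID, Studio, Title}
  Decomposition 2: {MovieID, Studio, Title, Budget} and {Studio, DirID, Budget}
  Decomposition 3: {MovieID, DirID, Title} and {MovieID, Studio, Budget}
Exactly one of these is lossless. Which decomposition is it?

Decomposition 1: common = {Studio, Title}, closure = {MovieID, Studio, DirID, Title, Budget} → lossless.
Decomposition 2: common = {Studio, Budget}, closure = {MovieID, Studio, Budget} → lossy.
Decomposition 3: common = {MovieID}, closure = {MovieID} → lossy.

Decomposition 1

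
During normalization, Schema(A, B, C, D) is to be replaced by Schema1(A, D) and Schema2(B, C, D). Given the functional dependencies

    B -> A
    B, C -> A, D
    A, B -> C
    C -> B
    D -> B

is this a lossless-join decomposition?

Common attributes: Schema1 ∩ Schema2 = {D}.
Closure of {D}: D → B applies, adding B; B → A applies, adding A; A, B → C applies, adding C. So (D)⁺ = {A, B, C, D}.
This closure contains every attribute of Schema1, so Schema1 ∩ Schema2 → Schema1. The join is lossless.

Yes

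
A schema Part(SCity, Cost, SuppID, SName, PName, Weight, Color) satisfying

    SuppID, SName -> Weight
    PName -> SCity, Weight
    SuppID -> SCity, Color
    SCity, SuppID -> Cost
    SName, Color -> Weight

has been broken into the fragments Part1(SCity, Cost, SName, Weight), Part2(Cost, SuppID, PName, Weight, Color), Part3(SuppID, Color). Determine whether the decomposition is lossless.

No

Chase test. Columns are SCity, Cost, SuppID, SName, PName, Weight, Color; row i has aⱼ where attribute j ∈ Parti, else bᵢⱼ.
Initial tableau (one row per fragment):
  row 1: a1 a2 b13 a4 b15 a6 b17
  row 2: b21 a2 a3 b24 a5 a6 a7
  row 3: b31 b32 a3 b34 b35 b36 a7
Rows 2 and 3 agree on SuppID; apply SuppID→SCity, Color and equate their SCity, Color entries.
Rows 2 and 3 agree on SCity, SuppID; apply SCity, SuppID→Cost and equate their Cost entries.
No row becomes fully distinguished — the join is lossy.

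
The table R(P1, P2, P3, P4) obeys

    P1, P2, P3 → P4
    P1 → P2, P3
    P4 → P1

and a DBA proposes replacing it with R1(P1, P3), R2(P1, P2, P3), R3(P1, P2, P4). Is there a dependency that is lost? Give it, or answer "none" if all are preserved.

P1, P2, P3 → P4: restricted closure across fragments reaches P4.
P1 → P2, P3 lies within R2.
P4 → P1 lies within R3.
Every dependency is enforceable on the fragments, so the decomposition is dependency-preserving.

none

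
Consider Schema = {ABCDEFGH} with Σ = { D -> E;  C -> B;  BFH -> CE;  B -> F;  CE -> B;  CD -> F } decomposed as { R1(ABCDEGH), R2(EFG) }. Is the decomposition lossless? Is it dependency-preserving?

Lossless test: (EG)⁺ = {EG}, which is a superkey of neither fragment — lossy.
Dependency preservation: the restricted closure of {B} across the fragments never reaches {F}, so B → F cannot be enforced without a join — not preserved.

lossy and not dependency-preserving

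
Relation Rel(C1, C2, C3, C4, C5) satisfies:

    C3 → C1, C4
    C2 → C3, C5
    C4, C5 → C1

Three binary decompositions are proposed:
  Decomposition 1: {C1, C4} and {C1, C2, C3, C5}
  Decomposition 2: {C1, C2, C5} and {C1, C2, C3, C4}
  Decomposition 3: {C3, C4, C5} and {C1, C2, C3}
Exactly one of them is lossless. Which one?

Decomposition 1: common = {C1}, closure = {C1} → lossy.
Decomposition 2: common = {C1, C2}, closure = {C1, C2, C3, C4, C5} → lossless.
Decomposition 3: common = {C3}, closure = {C1, C3, C4} → lossy.

Decomposition 2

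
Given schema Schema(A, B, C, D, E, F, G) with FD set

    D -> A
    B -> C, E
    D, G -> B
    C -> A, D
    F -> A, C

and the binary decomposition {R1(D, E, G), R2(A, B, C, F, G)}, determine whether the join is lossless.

Common attributes: R1 ∩ R2 = {G}.
No dependency enlarges {G}, so (G)⁺ = {G}.
The closure contains neither all of R1 = {D, E, G} nor all of R2 = {A, B, C, F, G}, so the common attributes are not a superkey of either fragment. The join is lossy.

No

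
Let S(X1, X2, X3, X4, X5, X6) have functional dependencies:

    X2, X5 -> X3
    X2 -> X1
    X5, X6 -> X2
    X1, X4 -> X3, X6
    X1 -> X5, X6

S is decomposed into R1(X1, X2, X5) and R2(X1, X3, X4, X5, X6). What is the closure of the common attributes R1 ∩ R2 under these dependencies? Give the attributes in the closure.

X1, X2, X3, X5, X6

R1 ∩ R2 = {X1, X5}.
X1 → X5, X6 applies, adding X6
X5, X6 → X2 applies, adding X2
X2, X5 → X3 applies, adding X3
Closure: {X1, X2, X3, X5, X6}.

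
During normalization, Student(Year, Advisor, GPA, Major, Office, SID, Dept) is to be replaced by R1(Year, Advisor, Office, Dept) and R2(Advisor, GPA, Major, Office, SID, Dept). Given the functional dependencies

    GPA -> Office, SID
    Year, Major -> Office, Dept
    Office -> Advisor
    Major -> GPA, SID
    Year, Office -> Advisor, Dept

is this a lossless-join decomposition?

No

Common attributes: R1 ∩ R2 = {Advisor, Office, Dept}.
No dependency enlarges {Advisor, Office, Dept}, so (Advisor, Office, Dept)⁺ = {Advisor, Office, Dept}.
The closure contains neither all of R1 = {Year, Advisor, Office, Dept} nor all of R2 = {Advisor, GPA, Major, Office, SID, Dept}, so the common attributes are not a superkey of either fragment. The join is lossy.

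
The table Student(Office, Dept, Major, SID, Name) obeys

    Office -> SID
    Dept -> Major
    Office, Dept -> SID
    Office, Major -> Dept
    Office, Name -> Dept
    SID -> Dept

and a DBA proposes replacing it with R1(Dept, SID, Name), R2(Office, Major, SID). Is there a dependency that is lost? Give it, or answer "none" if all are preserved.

Check Dept → Major: no single fragment contains all of {Dept, Major}, and the restricted closure of {Dept} across the fragments never reaches {Major}.
Office → SID is preserved.
Office, Dept → SID is preserved.
Office, Major → Dept is preserved.
Office, Name → Dept is preserved.
SID → Dept is preserved.

Dept -> Major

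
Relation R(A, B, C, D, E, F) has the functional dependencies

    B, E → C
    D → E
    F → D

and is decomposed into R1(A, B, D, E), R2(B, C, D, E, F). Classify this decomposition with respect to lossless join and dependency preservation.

lossy but dependency-preserving

Lossless test: (B, D, E)⁺ = {B, C, D, E}, which is a superkey of neither fragment — lossy.
Dependency preservation: every FD's attributes lie within a single fragment, so each can be enforced locally — preserved.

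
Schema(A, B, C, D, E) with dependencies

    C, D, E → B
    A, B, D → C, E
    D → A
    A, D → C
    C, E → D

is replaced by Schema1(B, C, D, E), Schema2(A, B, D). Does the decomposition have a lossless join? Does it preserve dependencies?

Lossless test: (B, D)⁺ = {A, B, C, D, E}, which contains all of one fragment — lossless.
Dependency preservation: A, B, D → C, E; A, D → C are not contained in any single fragment, but the restricted closure of each left-hand side across the fragments still reaches the right-hand side; the remaining FDs each lie inside some fragment. All dependencies are preserved.

lossless and dependency-preserving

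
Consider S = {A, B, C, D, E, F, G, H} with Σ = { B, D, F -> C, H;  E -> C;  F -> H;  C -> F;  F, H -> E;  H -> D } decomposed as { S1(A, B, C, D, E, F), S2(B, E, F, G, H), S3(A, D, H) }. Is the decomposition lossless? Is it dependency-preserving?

lossy but dependency-preserving

Lossless test (chase): Rows 1 and 2 agree on E; apply E→C and equate their C entries. Rows 1 and 2 agree on F; apply F→H and equate their H entries. Rows 1 and 2 agree on H; apply H→D and equate their D entries. No row becomes fully distinguished — the join is lossy.
Dependency preservation: B, D, F → C, H is not contained in any single fragment, but the restricted closure of its left-hand side across the fragments still reaches the right-hand side; the remaining FDs each lie inside some fragment. All dependencies are preserved.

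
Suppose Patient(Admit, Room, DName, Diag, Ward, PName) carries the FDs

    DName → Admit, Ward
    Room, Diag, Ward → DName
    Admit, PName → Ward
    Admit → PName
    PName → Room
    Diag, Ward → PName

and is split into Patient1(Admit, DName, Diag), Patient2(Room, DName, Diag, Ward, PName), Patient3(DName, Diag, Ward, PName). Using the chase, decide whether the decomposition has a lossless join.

Chase test. Columns are Admit, Room, DName, Diag, Ward, PName; row i has aⱼ where attribute j ∈ Patienti, else bᵢⱼ.
Initial tableau (one row per fragment):
  row 1: a1 b12 a3 a4 b15 b16
  row 2: b21 a2 a3 a4 a5 a6
  row 3: b31 b32 a3 a4 a5 a6
Rows 1 and 2 agree on DName; apply DName→Admit, Ward and equate their Admit, Ward entries.
Rows 1 and 3 agree on DName; apply DName→Admit, Ward and equate their Admit, Ward entries.
Rows 1 and 2 agree on Admit; apply Admit→PName and equate their PName entries.
Rows 1 and 2 agree on PName; apply PName→Room and equate their Room entries.
Rows 1 and 3 agree on PName; apply PName→Room and equate their Room entries.
Row 1 is now all distinguished symbols — the join is lossless.

Yes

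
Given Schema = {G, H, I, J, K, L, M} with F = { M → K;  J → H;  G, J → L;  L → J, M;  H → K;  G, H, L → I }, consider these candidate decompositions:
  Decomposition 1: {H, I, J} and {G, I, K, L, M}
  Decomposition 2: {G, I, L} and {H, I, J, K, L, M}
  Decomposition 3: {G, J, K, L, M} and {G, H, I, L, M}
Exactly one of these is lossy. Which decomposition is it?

Decomposition 1

Decomposition 1: common = {I}, closure = {I} → lossy.
Decomposition 2: common = {I, L}, closure = {H, I, J, K, L, M} → lossless.
Decomposition 3: common = {G, L, M}, closure = {G, H, I, J, K, L, M} → lossless.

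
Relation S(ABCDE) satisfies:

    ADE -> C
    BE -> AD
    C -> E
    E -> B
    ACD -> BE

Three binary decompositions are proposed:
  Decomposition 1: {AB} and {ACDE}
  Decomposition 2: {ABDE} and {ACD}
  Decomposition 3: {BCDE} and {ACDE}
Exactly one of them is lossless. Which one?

Decomposition 3

Decomposition 1: common = {A}, closure = {A} → lossy.
Decomposition 2: common = {AD}, closure = {AD} → lossy.
Decomposition 3: common = {CDE}, closure = {ABCDE} → lossless.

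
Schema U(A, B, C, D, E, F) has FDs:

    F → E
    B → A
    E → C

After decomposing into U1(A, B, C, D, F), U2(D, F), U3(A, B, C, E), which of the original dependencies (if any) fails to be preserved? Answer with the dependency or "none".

Check F → E: no single fragment contains all of {E, F}, and the restricted closure of {F} across the fragments never reaches {E}.
B → A is preserved.
E → C is preserved.

F → E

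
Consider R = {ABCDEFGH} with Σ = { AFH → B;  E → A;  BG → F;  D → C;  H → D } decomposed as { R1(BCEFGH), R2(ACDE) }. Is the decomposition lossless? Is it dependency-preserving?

Lossless test: (CE)⁺ = {ACE}, which is a superkey of neither fragment — lossy.
Dependency preservation: the restricted closure of {AFH} across the fragments never reaches {B}, so AFH → B cannot be enforced without a join — not preserved.

lossy and not dependency-preserving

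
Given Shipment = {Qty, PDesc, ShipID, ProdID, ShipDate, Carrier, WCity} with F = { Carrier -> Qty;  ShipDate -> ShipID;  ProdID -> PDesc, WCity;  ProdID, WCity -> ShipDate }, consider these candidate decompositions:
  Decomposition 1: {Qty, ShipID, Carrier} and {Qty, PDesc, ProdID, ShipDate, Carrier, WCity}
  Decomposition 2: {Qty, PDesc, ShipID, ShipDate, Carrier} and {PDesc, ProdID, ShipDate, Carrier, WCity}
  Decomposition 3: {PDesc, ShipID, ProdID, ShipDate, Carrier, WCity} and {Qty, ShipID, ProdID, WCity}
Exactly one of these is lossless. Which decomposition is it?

Decomposition 2

Decomposition 1: common = {Qty, Carrier}, closure = {Qty, Carrier} → lossy.
Decomposition 2: common = {PDesc, ShipDate, Carrier}, closure = {Qty, PDesc, ShipID, ShipDate, Carrier} → lossless.
Decomposition 3: common = {ShipID, ProdID, WCity}, closure = {PDesc, ShipID, ProdID, ShipDate, WCity} → lossy.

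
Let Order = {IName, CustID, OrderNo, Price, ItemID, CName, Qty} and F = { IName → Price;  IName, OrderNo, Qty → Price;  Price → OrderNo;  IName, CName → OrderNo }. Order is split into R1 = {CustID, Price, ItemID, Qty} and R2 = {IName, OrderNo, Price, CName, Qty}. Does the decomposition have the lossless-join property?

Common attributes: R1 ∩ R2 = {Price, Qty}.
Closure of {Price, Qty}: Price → OrderNo applies, adding OrderNo. So (Price, Qty)⁺ = {OrderNo, Price, Qty}.
The closure contains neither all of R1 = {CustID, Price, ItemID, Qty} nor all of R2 = {IName, OrderNo, Price, CName, Qty}, so the common attributes are not a superkey of either fragment. The join is lossy.

No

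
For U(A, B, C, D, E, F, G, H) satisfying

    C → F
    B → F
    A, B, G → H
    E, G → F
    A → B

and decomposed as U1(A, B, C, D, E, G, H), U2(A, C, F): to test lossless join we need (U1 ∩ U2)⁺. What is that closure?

U1 ∩ U2 = {A, C}.
C → F applies, adding F
A → B applies, adding B
Closure: {A, B, C, F}.

A, B, C, F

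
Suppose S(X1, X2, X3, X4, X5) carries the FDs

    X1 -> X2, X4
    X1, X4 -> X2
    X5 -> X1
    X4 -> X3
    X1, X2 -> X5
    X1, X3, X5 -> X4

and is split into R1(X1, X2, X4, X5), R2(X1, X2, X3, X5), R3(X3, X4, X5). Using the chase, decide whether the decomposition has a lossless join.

Chase test. Columns are X1, X2, X3, X4, X5; row i has aⱼ where attribute j ∈ Ri, else bᵢⱼ.
Initial tableau (one row per fragment):
  row 1: a1 a2 b13 a4 a5
  row 2: a1 a2 a3 b24 a5
  row 3: b31 b32 a3 a4 a5
Rows 1 and 2 agree on X1; apply X1→X2, X4 and equate their X2, X4 entries.
Rows 1 and 3 agree on X5; apply X5→X1 and equate their X1 entries.
Rows 1 and 2 agree on X4; apply X4→X3 and equate their X3 entries.
Rows 1 and 3 agree on X1; apply X1→X2, X4 and equate their X2, X4 entries.
Row 1 is now all distinguished symbols — the join is lossless.

Yes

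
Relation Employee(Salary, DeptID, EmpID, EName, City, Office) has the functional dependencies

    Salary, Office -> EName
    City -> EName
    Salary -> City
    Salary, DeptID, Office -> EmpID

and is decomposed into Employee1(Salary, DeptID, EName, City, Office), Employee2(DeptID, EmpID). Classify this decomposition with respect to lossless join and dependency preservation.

Lossless test: (DeptID)⁺ = {DeptID}, which is a superkey of neither fragment — lossy.
Dependency preservation: the restricted closure of {Salary, DeptID, Office} across the fragments never reaches {EmpID}, so Salary, DeptID, Office → EmpID cannot be enforced without a join — not preserved.

lossy and not dependency-preserving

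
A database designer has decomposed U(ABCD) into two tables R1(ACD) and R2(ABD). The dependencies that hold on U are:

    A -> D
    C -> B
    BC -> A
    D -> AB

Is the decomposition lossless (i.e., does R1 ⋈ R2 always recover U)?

Common attributes: R1 ∩ R2 = {AD}.
Closure of {AD}: D → AB applies, adding B. So (AD)⁺ = {ABD}.
This closure contains every attribute of R2, so R1 ∩ R2 → R2. The join is lossless.

Yes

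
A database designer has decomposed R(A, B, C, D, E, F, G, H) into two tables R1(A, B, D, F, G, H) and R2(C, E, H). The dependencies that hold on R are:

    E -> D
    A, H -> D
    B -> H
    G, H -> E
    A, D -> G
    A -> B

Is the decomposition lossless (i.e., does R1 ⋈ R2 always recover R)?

Common attributes: R1 ∩ R2 = {H}.
No dependency enlarges {H}, so (H)⁺ = {H}.
The closure contains neither all of R1 = {A, B, D, F, G, H} nor all of R2 = {C, E, H}, so the common attributes are not a superkey of either fragment. The join is lossy.

No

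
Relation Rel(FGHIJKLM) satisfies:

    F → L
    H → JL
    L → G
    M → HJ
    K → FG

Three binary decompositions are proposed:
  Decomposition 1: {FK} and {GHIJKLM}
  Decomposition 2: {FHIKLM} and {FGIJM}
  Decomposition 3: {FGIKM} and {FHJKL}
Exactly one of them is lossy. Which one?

Decomposition 3

Decomposition 1: common = {K}, closure = {FGKL} → lossless.
Decomposition 2: common = {FIM}, closure = {FGHIJLM} → lossless.
Decomposition 3: common = {FK}, closure = {FGKL} → lossy.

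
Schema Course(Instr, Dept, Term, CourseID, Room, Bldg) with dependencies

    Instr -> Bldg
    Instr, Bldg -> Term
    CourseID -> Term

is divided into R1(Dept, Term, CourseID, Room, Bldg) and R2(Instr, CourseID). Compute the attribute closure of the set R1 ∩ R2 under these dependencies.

R1 ∩ R2 = {CourseID}.
CourseID → Term applies, adding Term
Closure: {Term, CourseID}.

Term, CourseID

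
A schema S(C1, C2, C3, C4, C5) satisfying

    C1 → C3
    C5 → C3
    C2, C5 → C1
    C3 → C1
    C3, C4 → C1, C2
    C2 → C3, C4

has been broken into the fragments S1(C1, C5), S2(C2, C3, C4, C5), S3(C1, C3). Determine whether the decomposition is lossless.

Yes

Chase test. Columns are C1, C2, C3, C4, C5; row i has aⱼ where attribute j ∈ Si, else bᵢⱼ.
Initial tableau (one row per fragment):
  row 1: a1 b12 b13 b14 a5
  row 2: b21 a2 a3 a4 a5
  row 3: a1 b32 a3 b34 b35
Rows 1 and 3 agree on C1; apply C1→C3 and equate their C3 entries.
Rows 1 and 2 agree on C3; apply C3→C1 and equate their C1 entries.
Row 2 is now all distinguished symbols — the join is lossless.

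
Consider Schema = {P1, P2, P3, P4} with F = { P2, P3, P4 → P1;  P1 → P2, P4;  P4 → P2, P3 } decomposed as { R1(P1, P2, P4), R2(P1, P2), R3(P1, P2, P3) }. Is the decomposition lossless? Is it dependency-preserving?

Lossless test (chase): Rows 1 and 2 agree on P1; apply P1→P2, P4 and equate their P2, P4 entries. Rows 1 and 3 agree on P1; apply P1→P2, P4 and equate their P2, P4 entries. Rows 1 and 2 agree on P4; apply P4→P2, P3 and equate their P2, P3 entries. Rows 1 and 3 agree on P4; apply P4→P2, P3 and equate their P2, P3 entries. Row 1 is now all distinguished symbols — the join is lossless.
Dependency preservation: P2, P3, P4 → P1; P4 → P2, P3 are not contained in any single fragment, but the restricted closure of each left-hand side across the fragments still reaches the right-hand side; the remaining FDs each lie inside some fragment. All dependencies are preserved.

lossless and dependency-preserving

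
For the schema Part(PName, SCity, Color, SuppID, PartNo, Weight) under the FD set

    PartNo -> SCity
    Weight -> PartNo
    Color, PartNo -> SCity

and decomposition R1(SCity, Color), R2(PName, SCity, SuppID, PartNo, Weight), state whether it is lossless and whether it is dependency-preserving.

Lossless test: (SCity)⁺ = {SCity}, which is a superkey of neither fragment — lossy.
Dependency preservation: Color, PartNo → SCity is not contained in any single fragment, but the restricted closure of its left-hand side across the fragments still reaches the right-hand side; the remaining FDs each lie inside some fragment. All dependencies are preserved.

lossy but dependency-preserving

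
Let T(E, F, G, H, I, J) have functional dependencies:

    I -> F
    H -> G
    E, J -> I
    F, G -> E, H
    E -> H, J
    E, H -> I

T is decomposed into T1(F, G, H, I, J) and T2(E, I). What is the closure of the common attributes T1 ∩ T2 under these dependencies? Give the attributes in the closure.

T1 ∩ T2 = {I}.
I → F applies, adding F
Closure: {F, I}.

F, I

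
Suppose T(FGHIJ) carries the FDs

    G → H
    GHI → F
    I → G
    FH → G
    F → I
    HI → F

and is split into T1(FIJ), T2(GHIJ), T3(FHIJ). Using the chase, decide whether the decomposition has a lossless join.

Yes

Chase test. Columns are FGHIJ; row i has aⱼ where attribute j ∈ Ti, else bᵢⱼ.
Initial tableau (one row per fragment):
  row 1: a1 b12 b13 a4 a5
  row 2: b21 a2 a3 a4 a5
  row 3: a1 b32 a3 a4 a5
Rows 1 and 2 agree on I; apply I→G and equate their G entries.
Rows 1 and 3 agree on I; apply I→G and equate their G entries.
Rows 2 and 3 agree on HI; apply HI→F and equate their F entries.
Rows 1 and 2 agree on G; apply G→H and equate their H entries.
Row 1 is now all distinguished symbols — the join is lossless.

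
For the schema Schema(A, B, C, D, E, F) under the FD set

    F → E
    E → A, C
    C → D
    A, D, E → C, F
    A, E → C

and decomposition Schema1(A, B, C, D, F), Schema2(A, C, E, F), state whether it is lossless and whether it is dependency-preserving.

Lossless test: (A, C, F)⁺ = {A, C, D, E, F}, which contains all of one fragment — lossless.
Dependency preservation: A, D, E → C, F is not contained in any single fragment, but the restricted closure of its left-hand side across the fragments still reaches the right-hand side; the remaining FDs each lie inside some fragment. All dependencies are preserved.

lossless and dependency-preserving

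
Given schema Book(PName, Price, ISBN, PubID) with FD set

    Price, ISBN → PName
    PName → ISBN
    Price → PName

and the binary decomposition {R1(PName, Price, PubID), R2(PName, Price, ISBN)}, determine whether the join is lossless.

Common attributes: R1 ∩ R2 = {PName, Price}.
Closure of {PName, Price}: PName → ISBN applies, adding ISBN. So (PName, Price)⁺ = {PName, Price, ISBN}.
This closure contains every attribute of R2, so R1 ∩ R2 → R2. The join is lossless.

Yes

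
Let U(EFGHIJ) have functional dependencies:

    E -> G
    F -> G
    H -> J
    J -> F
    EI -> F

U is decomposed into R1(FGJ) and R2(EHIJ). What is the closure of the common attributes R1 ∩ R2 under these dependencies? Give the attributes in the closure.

R1 ∩ R2 = {J}.
J → F applies, adding F
F → G applies, adding G
Closure: {FGJ}.

FGJ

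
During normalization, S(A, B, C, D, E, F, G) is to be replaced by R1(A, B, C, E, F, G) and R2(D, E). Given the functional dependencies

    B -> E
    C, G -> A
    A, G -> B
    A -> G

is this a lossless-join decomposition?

Common attributes: R1 ∩ R2 = {E}.
No dependency enlarges {E}, so (E)⁺ = {E}.
The closure contains neither all of R1 = {A, B, C, E, F, G} nor all of R2 = {D, E}, so the common attributes are not a superkey of either fragment. The join is lossy.

No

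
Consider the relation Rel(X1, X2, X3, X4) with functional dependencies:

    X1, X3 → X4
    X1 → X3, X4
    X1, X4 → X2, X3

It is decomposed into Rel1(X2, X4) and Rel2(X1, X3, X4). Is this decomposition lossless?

Common attributes: Rel1 ∩ Rel2 = {X4}.
No dependency enlarges {X4}, so (X4)⁺ = {X4}.
The closure contains neither all of Rel1 = {X2, X4} nor all of Rel2 = {X1, X3, X4}, so the common attributes are not a superkey of either fragment. The join is lossy.

No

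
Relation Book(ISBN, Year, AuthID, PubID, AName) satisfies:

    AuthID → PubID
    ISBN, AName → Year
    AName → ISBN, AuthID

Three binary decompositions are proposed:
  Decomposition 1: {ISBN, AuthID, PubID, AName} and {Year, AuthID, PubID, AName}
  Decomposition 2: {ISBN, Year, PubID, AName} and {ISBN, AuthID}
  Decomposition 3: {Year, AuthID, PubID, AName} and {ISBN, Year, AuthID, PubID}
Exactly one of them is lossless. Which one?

Decomposition 1: common = {AuthID, PubID, AName}, closure = {ISBN, Year, AuthID, PubID, AName} → lossless.
Decomposition 2: common = {ISBN}, closure = {ISBN} → lossy.
Decomposition 3: common = {Year, AuthID, PubID}, closure = {Year, AuthID, PubID} → lossy.

Decomposition 1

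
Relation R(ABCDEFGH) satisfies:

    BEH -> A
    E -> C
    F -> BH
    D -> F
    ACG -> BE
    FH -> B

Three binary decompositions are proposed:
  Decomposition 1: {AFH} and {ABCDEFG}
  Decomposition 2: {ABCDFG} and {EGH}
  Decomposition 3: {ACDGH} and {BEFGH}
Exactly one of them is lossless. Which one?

Decomposition 1: common = {AF}, closure = {ABFH} → lossless.
Decomposition 2: common = {G}, closure = {G} → lossy.
Decomposition 3: common = {GH}, closure = {GH} → lossy.

Decomposition 1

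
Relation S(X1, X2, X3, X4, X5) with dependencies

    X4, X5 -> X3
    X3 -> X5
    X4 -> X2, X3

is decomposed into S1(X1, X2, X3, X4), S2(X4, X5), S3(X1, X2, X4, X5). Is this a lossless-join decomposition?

Yes

Chase test. Columns are X1, X2, X3, X4, X5; row i has aⱼ where attribute j ∈ Si, else bᵢⱼ.
Initial tableau (one row per fragment):
  row 1: a1 a2 a3 a4 b15
  row 2: b21 b22 b23 a4 a5
  row 3: a1 a2 b33 a4 a5
Rows 2 and 3 agree on X4, X5; apply X4, X5→X3 and equate their X3 entries.
Rows 1 and 2 agree on X4; apply X4→X2, X3 and equate their X2, X3 entries.
Rows 1 and 2 agree on X3; apply X3→X5 and equate their X5 entries.
Row 1 is now all distinguished symbols — the join is lossless.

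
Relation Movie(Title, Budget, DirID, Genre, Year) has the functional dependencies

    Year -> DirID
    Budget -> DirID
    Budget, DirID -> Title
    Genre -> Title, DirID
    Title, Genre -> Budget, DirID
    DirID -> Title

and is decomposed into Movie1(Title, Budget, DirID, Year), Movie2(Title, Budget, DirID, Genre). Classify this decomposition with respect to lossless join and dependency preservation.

Lossless test: (Title, Budget, DirID)⁺ = {Title, Budget, DirID}, which is a superkey of neither fragment — lossy.
Dependency preservation: every FD's attributes lie within a single fragment, so each can be enforced locally — preserved.

lossy but dependency-preserving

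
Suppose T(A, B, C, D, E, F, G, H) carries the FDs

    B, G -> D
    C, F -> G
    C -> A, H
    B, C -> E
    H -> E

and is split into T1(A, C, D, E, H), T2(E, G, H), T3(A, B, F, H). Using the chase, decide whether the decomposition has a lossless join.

No

Chase test. Columns are A, B, C, D, E, F, G, H; row i has aⱼ where attribute j ∈ Ti, else bᵢⱼ.
Initial tableau (one row per fragment):
  row 1: a1 b12 a3 a4 a5 b16 b17 a8
  row 2: b21 b22 b23 b24 a5 b26 a7 a8
  row 3: a1 a2 b33 b34 b35 a6 b37 a8
Rows 1 and 3 agree on H; apply H→E and equate their E entries.
No row becomes fully distinguished — the join is lossy.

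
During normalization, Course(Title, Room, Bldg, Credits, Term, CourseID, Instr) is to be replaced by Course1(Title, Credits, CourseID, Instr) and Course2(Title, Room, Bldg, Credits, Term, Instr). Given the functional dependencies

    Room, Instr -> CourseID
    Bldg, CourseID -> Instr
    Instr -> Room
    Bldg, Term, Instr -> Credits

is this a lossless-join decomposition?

Common attributes: Course1 ∩ Course2 = {Title, Credits, Instr}.
Closure of {Title, Credits, Instr}: Instr → Room applies, adding Room; Room, Instr → CourseID applies, adding CourseID. So (Title, Credits, Instr)⁺ = {Title, Room, Credits, CourseID, Instr}.
This closure contains every attribute of Course1, so Course1 ∩ Course2 → Course1. The join is lossless.

Yes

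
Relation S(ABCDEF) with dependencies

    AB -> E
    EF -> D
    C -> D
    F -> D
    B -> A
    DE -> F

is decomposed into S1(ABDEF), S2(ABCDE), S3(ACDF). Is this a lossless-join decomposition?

Chase test. Columns are ABCDEF; row i has aⱼ where attribute j ∈ Si, else bᵢⱼ.
Initial tableau (one row per fragment):
  row 1: a1 a2 b13 a4 a5 a6
  row 2: a1 a2 a3 a4 a5 b26
  row 3: a1 b32 a3 a4 b35 a6
Rows 1 and 2 agree on DE; apply DE→F and equate their F entries.
Row 2 is now all distinguished symbols — the join is lossless.

Yes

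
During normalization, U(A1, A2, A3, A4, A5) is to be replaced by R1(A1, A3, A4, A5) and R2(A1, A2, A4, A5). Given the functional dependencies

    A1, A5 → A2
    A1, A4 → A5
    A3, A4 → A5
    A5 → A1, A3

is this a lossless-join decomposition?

Yes

Common attributes: R1 ∩ R2 = {A1, A4, A5}.
Closure of {A1, A4, A5}: A1, A5 → A2 applies, adding A2; A5 → A1, A3 applies, adding A3. So (A1, A4, A5)⁺ = {A1, A2, A3, A4, A5}.
This closure contains every attribute of R1, so R1 ∩ R2 → R1. The join is lossless.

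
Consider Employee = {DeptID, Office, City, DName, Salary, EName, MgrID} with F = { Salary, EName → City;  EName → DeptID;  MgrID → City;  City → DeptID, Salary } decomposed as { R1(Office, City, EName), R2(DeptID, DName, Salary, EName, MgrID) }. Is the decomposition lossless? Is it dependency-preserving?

lossy and not dependency-preserving

Lossless test: (EName)⁺ = {DeptID, EName}, which is a superkey of neither fragment — lossy.
Dependency preservation: the restricted closure of {Salary, EName} across the fragments never reaches {City}, so Salary, EName → City cannot be enforced without a join — not preserved.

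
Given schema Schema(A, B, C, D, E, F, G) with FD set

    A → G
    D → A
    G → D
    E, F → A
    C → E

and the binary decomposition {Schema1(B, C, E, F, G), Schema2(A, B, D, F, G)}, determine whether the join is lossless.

Common attributes: Schema1 ∩ Schema2 = {B, F, G}.
Closure of {B, F, G}: G → D applies, adding D; D → A applies, adding A. So (B, F, G)⁺ = {A, B, D, F, G}.
This closure contains every attribute of Schema2, so Schema1 ∩ Schema2 → Schema2. The join is lossless.

Yes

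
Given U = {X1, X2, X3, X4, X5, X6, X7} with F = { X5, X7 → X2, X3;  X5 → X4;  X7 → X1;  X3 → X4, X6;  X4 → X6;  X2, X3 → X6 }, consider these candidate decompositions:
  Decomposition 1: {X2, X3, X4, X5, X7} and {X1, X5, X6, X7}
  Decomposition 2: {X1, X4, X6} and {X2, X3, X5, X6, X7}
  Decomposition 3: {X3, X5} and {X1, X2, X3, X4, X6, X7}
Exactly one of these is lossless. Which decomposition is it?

Decomposition 1

Decomposition 1: common = {X5, X7}, closure = {X1, X2, X3, X4, X5, X6, X7} → lossless.
Decomposition 2: common = {X6}, closure = {X6} → lossy.
Decomposition 3: common = {X3}, closure = {X3, X4, X6} → lossy.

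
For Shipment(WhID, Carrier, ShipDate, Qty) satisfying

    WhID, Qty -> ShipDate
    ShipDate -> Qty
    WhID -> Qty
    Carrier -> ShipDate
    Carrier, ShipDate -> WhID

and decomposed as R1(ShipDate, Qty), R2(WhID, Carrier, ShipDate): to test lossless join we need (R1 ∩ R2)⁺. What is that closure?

R1 ∩ R2 = {ShipDate}.
ShipDate → Qty applies, adding Qty
Closure: {ShipDate, Qty}.

ShipDate, Qty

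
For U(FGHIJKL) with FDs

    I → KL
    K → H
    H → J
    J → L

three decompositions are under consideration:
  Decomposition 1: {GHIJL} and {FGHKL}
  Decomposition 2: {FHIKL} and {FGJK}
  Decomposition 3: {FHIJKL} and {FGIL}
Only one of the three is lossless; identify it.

Decomposition 1: common = {GHL}, closure = {GHJL} → lossy.
Decomposition 2: common = {FK}, closure = {FHJKL} → lossy.
Decomposition 3: common = {FIL}, closure = {FHIJKL} → lossless.

Decomposition 3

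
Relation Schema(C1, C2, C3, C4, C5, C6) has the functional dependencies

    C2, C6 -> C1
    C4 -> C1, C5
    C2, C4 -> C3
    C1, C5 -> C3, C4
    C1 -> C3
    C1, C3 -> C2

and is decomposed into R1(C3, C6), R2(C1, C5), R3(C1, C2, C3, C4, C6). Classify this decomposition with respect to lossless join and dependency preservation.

Lossless test (chase): Rows 2 and 3 agree on C1; apply C1→C3 and equate their C3 entries. Rows 2 and 3 agree on C1, C3; apply C1, C3→C2 and equate their C2 entries. No row becomes fully distinguished — the join is lossy.
Dependency preservation: the restricted closure of {C4} across the fragments never reaches {C1, C5}, so C4 → C1, C5 cannot be enforced without a join — not preserved.

lossy and not dependency-preserving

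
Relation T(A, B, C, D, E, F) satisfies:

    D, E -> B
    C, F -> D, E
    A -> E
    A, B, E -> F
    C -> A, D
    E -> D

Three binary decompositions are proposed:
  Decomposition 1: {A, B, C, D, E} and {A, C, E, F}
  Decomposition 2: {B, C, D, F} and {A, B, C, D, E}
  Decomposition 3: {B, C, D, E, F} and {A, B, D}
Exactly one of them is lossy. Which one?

Decomposition 1: common = {A, C, E}, closure = {A, B, C, D, E, F} → lossless.
Decomposition 2: common = {B, C, D}, closure = {A, B, C, D, E, F} → lossless.
Decomposition 3: common = {B, D}, closure = {B, D} → lossy.

Decomposition 3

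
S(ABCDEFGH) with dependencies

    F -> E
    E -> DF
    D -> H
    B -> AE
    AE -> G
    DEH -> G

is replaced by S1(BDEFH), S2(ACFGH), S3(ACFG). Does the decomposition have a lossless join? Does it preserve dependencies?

Lossless test (chase): Rows 1 and 2 agree on F; apply F→E and equate their E entries. Rows 1 and 3 agree on F; apply F→E and equate their E entries. Rows 1 and 2 agree on E; apply E→DF and equate their DF entries. Rows 1 and 3 agree on E; apply E→DF and equate their DF entries. Rows 1 and 3 agree on D; apply D→H and equate their H entries. Rows 1 and 2 agree on DEH; apply DEH→G and equate their G entries. No row becomes fully distinguished — the join is lossy.
Dependency preservation: the restricted closure of {B} across the fragments never reaches {AE}, so B → AE cannot be enforced without a join — not preserved.

lossy and not dependency-preserving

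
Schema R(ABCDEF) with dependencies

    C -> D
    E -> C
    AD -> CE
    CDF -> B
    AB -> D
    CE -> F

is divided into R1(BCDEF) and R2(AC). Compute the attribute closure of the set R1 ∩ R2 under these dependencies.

CD

R1 ∩ R2 = {C}.
C → D applies, adding D
Closure: {CD}.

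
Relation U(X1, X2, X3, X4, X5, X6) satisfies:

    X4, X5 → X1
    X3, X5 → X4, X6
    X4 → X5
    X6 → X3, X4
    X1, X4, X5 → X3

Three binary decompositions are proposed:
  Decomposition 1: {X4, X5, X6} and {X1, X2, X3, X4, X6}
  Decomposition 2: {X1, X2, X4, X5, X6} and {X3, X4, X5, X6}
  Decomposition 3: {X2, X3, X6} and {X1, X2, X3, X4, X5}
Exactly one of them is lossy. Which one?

Decomposition 3

Decomposition 1: common = {X4, X6}, closure = {X1, X3, X4, X5, X6} → lossless.
Decomposition 2: common = {X4, X5, X6}, closure = {X1, X3, X4, X5, X6} → lossless.
Decomposition 3: common = {X2, X3}, closure = {X2, X3} → lossy.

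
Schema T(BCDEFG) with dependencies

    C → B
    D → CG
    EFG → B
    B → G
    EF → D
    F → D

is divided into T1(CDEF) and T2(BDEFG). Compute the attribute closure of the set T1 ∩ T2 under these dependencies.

T1 ∩ T2 = {DEF}.
D → CG applies, adding CG
EFG → B applies, adding B
Closure: {BCDEFG}.

BCDEFG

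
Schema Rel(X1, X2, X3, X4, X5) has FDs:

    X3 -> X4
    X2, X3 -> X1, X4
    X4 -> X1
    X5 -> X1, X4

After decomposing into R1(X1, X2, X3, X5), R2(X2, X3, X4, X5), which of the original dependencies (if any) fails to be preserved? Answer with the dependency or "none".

Check X4 → X1: no single fragment contains all of {X1, X4}, and the restricted closure of {X4} across the fragments never reaches {X1}.
X3 → X4 is preserved.
X2, X3 → X1, X4 is preserved.
X5 → X1, X4 is preserved.

X4 -> X1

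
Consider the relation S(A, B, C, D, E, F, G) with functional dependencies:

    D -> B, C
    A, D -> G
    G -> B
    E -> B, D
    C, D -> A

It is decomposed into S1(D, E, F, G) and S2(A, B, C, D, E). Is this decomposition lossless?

Yes

Common attributes: S1 ∩ S2 = {D, E}.
Closure of {D, E}: D → B, C applies, adding B, C; C, D → A applies, adding A; A, D → G applies, adding G. So (D, E)⁺ = {A, B, C, D, E, G}.
This closure contains every attribute of S2, so S1 ∩ S2 → S2. The join is lossless.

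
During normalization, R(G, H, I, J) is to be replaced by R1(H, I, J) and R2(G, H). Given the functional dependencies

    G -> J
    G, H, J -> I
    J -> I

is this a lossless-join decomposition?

No

Common attributes: R1 ∩ R2 = {H}.
No dependency enlarges {H}, so (H)⁺ = {H}.
The closure contains neither all of R1 = {H, I, J} nor all of R2 = {G, H}, so the common attributes are not a superkey of either fragment. The join is lossy.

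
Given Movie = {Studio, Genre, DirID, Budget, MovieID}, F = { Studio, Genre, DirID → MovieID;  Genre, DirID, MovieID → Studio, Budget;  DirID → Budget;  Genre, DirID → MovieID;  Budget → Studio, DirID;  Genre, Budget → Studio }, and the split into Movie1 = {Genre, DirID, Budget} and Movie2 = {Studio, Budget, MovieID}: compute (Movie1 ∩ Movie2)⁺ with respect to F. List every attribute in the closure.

Studio, DirID, Budget

Movie1 ∩ Movie2 = {Budget}.
Budget → Studio, DirID applies, adding Studio, DirID
Closure: {Studio, DirID, Budget}.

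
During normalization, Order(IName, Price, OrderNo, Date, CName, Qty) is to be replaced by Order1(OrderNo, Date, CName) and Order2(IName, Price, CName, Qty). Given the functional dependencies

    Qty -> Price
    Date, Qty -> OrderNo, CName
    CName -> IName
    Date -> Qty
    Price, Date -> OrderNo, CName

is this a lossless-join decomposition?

No

Common attributes: Order1 ∩ Order2 = {CName}.
Closure of {CName}: CName → IName applies, adding IName. So (CName)⁺ = {IName, CName}.
The closure contains neither all of Order1 = {OrderNo, Date, CName} nor all of Order2 = {IName, Price, CName, Qty}, so the common attributes are not a superkey of either fragment. The join is lossy.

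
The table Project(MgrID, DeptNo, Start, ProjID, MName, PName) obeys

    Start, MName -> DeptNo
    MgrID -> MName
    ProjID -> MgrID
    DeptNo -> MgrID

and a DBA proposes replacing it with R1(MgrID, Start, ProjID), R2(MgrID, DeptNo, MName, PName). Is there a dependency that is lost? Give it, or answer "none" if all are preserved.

Check Start, MName → DeptNo: no single fragment contains all of {DeptNo, Start, MName}, and the restricted closure of {Start, MName} across the fragments never reaches {DeptNo}.
MgrID → MName is preserved.
ProjID → MgrID is preserved.
DeptNo → MgrID is preserved.

Start, MName -> DeptNo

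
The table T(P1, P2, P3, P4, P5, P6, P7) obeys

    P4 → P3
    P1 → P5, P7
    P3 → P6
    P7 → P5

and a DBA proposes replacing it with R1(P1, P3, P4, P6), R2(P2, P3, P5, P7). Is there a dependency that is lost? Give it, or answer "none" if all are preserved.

Check P1 → P5, P7: no single fragment contains all of {P1, P5, P7}, and the restricted closure of {P1} across the fragments never reaches {P5, P7}.
P4 → P3 is preserved.
P3 → P6 is preserved.
P7 → P5 is preserved.

P1 → P5, P7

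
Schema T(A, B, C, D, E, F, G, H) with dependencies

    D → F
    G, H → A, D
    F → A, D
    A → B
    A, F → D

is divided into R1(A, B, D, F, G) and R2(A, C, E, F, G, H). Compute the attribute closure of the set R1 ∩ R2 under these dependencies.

A, B, D, F, G

R1 ∩ R2 = {A, F, G}.
F → A, D applies, adding D
A → B applies, adding B
Closure: {A, B, D, F, G}.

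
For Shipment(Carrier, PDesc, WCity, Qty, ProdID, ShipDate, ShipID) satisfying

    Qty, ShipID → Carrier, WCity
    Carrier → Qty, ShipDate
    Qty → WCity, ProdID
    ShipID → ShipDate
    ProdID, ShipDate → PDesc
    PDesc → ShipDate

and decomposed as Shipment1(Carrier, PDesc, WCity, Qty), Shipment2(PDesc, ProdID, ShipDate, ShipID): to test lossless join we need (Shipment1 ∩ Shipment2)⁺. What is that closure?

Shipment1 ∩ Shipment2 = {PDesc}.
PDesc → ShipDate applies, adding ShipDate
Closure: {PDesc, ShipDate}.

PDesc, ShipDate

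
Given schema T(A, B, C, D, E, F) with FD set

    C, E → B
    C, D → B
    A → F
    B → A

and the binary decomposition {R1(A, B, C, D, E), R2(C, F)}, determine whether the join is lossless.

No

Common attributes: R1 ∩ R2 = {C}.
No dependency enlarges {C}, so (C)⁺ = {C}.
The closure contains neither all of R1 = {A, B, C, D, E} nor all of R2 = {C, F}, so the common attributes are not a superkey of either fragment. The join is lossy.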